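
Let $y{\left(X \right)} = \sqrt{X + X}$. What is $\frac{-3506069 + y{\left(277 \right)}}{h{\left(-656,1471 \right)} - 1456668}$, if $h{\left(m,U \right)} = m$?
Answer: $\frac{3506069}{1457324} - \frac{\sqrt{554}}{1457324} \approx 2.4058$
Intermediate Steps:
$y{\left(X \right)} = \sqrt{2} \sqrt{X}$ ($y{\left(X \right)} = \sqrt{2 X} = \sqrt{2} \sqrt{X}$)
$\frac{-3506069 + y{\left(277 \right)}}{h{\left(-656,1471 \right)} - 1456668} = \frac{-3506069 + \sqrt{2} \sqrt{277}}{-656 - 1456668} = \frac{-3506069 + \sqrt{554}}{-1457324} = \left(-3506069 + \sqrt{554}\right) \left(- \frac{1}{1457324}\right) = \frac{3506069}{1457324} - \frac{\sqrt{554}}{1457324}$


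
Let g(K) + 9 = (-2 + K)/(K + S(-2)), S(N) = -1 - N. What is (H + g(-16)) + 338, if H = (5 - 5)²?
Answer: 1651/5 ≈ 330.20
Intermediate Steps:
g(K) = -9 + (-2 + K)/(1 + K) (g(K) = -9 + (-2 + K)/(K + (-1 - 1*(-2))) = -9 + (-2 + K)/(K + (-1 + 2)) = -9 + (-2 + K)/(K + 1) = -9 + (-2 + K)/(1 + K))
H = 0 (H = 0² = 0)
(H + g(-16)) + 338 = (0 + (-11 - 8*(-16))/(1 - 16)) + 338 = (0 + (-11 + 128)/(-15)) + 338 = (0 - 1/15*117) + 338 = (0 - 39/5) + 338 = -39/5 + 338 = 1651/5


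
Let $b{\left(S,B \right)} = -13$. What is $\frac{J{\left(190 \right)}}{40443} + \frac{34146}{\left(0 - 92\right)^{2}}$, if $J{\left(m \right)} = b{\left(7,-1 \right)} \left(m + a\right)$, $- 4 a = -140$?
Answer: $\frac{17387301}{4388584} \approx 3.9619$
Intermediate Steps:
$a = 35$ ($a = \left(- \frac{1}{4}\right) \left(-140\right) = 35$)
$J{\left(m \right)} = -455 - 13 m$ ($J{\left(m \right)} = - 13 \left(m + 35\right) = - 13 \left(35 + m\right) = -455 - 13 m$)
$\frac{J{\left(190 \right)}}{40443} + \frac{34146}{\left(0 - 92\right)^{2}} = \frac{-455 - 2470}{40443} + \frac{34146}{\left(0 - 92\right)^{2}} = \left(-455 - 2470\right) \frac{1}{40443} + \frac{34146}{\left(-92\right)^{2}} = \left(-2925\right) \frac{1}{40443} + \frac{34146}{8464} = - \frac{75}{1037} + 34146 \cdot \frac{1}{8464} = - \frac{75}{1037} + \frac{17073}{4232} = \frac{17387301}{4388584}$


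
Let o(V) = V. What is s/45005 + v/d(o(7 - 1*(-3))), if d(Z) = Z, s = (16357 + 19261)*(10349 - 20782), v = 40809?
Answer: -375883379/90010 ≈ -4176.0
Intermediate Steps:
s = -371602594 (s = 35618*(-10433) = -371602594)
s/45005 + v/d(o(7 - 1*(-3))) = -371602594/45005 + 40809/(7 - 1*(-3)) = -371602594*1/45005 + 40809/(7 + 3) = -371602594/45005 + 40809/10 = -375883379/90010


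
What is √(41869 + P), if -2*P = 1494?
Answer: √41122 ≈ 202.79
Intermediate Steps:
P = -747 (P = -½*1494 = -747)
√(41869 + P) = √(41869 - 747) = √41122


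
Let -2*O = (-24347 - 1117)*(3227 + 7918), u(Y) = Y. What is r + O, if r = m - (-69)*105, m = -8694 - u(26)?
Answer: 141896665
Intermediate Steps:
O = 141898140 (O = -(-24347 - 1117)*(3227 + 7918)/2 = -(-12732)*11145 = -½*(-283796280) = 141898140)
m = -8720 (m = -8694 - 1*26 = -8694 - 26 = -8720)
r = -1475 (r = -8720 - (-69)*105 = -8720 - 1*(-7245) = -8720 + 7245 = -1475)
r + O = -1475 + 141898140 = 141896665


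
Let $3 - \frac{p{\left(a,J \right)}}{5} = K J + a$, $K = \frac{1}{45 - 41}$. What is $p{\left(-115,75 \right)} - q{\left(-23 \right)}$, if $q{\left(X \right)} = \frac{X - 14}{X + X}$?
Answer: $\frac{45581}{92} \approx 495.45$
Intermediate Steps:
$K = \frac{1}{4} \approx 0.25$
$q{\left(X \right)} = \frac{-14 + X}{2 X}$
$p{\left(a,J \right)} = 15 - 5 a - \frac{5 J}{4}$ ($p{\left(a,J \right)} = 15 - 5 \left(\frac{J}{4} + a\right) = 15 - 5 \left(a + \frac{J}{4}\right) = 15 - \left(5 a + \frac{5 J}{4}\right) = 15 - 5 a - \frac{5 J}{4}$)
$p{\left(-115,75 \right)} - q{\left(-23 \right)} = \left(15 - -575 - \frac{375}{4}\right) - \frac{-14 - 23}{2 \left(-23\right)} = \left(15 + 575 - \frac{375}{4}\right) - \frac{1}{2} \left(- \frac{1}{23}\right) \left(-37\right) = \frac{1985}{4} - \frac{37}{46} = \frac{45581}{92}$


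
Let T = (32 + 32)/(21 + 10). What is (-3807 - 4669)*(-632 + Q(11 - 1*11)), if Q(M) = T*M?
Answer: 5356832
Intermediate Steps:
T = 64/31 ≈ 2.0645
Q(M) = 64*M/31
(-3807 - 4669)*(-632 + Q(11 - 1*11)) = (-3807 - 4669)*(-632 + 64*(11 - 1*11)/31) = -8476*(-632 + 64*(11 - 11)/31) = -8476*(-632 + (64/31)*0) = -8476*(-632 + 0) = -8476*(-632) = 5356832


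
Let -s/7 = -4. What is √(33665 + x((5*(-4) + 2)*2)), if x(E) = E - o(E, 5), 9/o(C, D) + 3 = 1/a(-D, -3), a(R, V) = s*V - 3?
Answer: √2308634222/262 ≈ 183.39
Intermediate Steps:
s = 28 (s = -7*(-4) = 28)
a(R, V) = -3 + 28*V (a(R, V) = 28*V - 3 = -3 + 28*V)
o(C, D) = -783/262 (o(C, D) = 9/(-3 + 1/(-3 + 28*(-3))) = 9/(-3 + 1/(-3 - 84)) = 9/(-3 + 1/(-87)) = 9/(-3 - 1/87) = 9/(-262/87) = 9*(-87/262) = -783/262)
x(E) = 783/262 + E (x(E) = E - 1*(-783/262) = E + 783/262 = 783/262 + E)
√(33665 + x((5*(-4) + 2)*2)) = √(33665 + (783/262 + (5*(-4) + 2)*2)) = √(33665 + (783/262 + (-20 + 2)*2)) = √(33665 + (783/262 - 18*2)) = √(33665 + (783/262 - 36)) = √(33665 - 8649/262) = √(8811581/262) = √2308634222/262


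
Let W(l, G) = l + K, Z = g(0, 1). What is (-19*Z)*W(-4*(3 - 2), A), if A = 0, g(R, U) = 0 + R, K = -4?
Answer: 0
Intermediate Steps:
g(R, U) = R
Z = 0
W(l, G) = -4 + l (W(l, G) = l - 4 = -4 + l)
(-19*Z)*W(-4*(3 - 2), A) = (-19*0)*(-4 - 4*(3 - 2)) = 0*(-4 - 4*1) = 0*(-4 - 4) = 0*(-8) = 0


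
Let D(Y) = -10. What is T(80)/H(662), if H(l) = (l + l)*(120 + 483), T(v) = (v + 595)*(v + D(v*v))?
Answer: 2625/44354 ≈ 0.059183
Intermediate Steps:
T(v) = (-10 + v)*(595 + v) (T(v) = (v + 595)*(v - 10) = (595 + v)*(-10 + v) = (-10 + v)*(595 + v))
H(l) = 1206*l (H(l) = (2*l)*603 = 1206*l)
T(80)/H(662) = (-5950 + 80**2 + 585*80)/((1206*662)) = (-5950 + 6400 + 46800)/798372 = 47250*(1/798372) = 2625/44354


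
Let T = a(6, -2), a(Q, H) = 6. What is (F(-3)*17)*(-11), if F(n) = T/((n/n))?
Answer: -1122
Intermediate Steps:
T = 6
F(n) = 6 (F(n) = 6/((n/n)) = 6/1 = 6*1 = 6)
(F(-3)*17)*(-11) = (6*17)*(-11) = 102*(-11) = -1122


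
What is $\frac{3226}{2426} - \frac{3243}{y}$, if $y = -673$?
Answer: $\frac{5019308}{816349} \approx 6.1485$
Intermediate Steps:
$\frac{3226}{2426} - \frac{3243}{y} = \frac{3226}{2426} - \frac{3243}{-673} = 3226 \cdot \frac{1}{2426} - - \frac{3243}{673} = \frac{1613}{1213} + \frac{3243}{673} = \frac{5019308}{816349}$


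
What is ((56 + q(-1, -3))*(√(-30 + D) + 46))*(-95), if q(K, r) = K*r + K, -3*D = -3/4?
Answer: -253460 - 2755*I*√119 ≈ -2.5346e+5 - 30054.0*I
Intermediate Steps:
D = ¼ (D = -(-1)/4 = -⅓*(-¾) = ¼ ≈ 0.25000)
q(K, r) = K + K*r
((56 + q(-1, -3))*(√(-30 + D) + 46))*(-95) = ((56 - (1 - 3))*(√(-30 + ¼) + 46))*(-95) = ((56 - 1*(-2))*(√(-119/4) + 46))*(-95) = ((56 + 2)*(I*√119/2 + 46))*(-95) = (58*(46 + I*√119/2))*(-95) = (2668 + 29*I*√119)*(-95) = -253460 - 2755*I*√119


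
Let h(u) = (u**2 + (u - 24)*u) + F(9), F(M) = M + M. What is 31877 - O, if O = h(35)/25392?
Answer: 202354789/6348 ≈ 31877.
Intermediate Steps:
F(M) = 2*M
h(u) = 18 + u**2 + u*(-24 + u) (h(u) = (u**2 + (u - 24)*u) + 2*9 = (u**2 + (-24 + u)*u) + 18 = (u**2 + u*(-24 + u)) + 18 = 18 + u**2 + u*(-24 + u))
O = 407/6348 (O = (18 - 24*35 + 2*35**2)/25392 = (18 - 840 + 2*1225)*(1/25392) = (18 - 840 + 2450)*(1/25392) = 1628*(1/25392) = 407/6348 ≈ 0.064115)
31877 - O = 31877 - 1*407/6348 = 31877 - 407/6348 = 202354789/6348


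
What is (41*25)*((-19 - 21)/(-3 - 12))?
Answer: 8200/3 ≈ 2733.3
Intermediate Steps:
(41*25)*((-19 - 21)/(-3 - 12)) = 1025*(-40/(-15)) = 1025*(-40*(-1/15)) = 1025*(8/3) = 8200/3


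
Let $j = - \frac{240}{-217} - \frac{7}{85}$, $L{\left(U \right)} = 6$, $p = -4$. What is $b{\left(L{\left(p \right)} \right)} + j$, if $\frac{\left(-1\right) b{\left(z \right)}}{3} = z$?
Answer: $- \frac{313129}{18445} \approx -16.976$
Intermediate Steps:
$b{\left(z \right)} = - 3 z$
$j = \frac{18881}{18445}$ ($j = \left(-240\right) \left(- \frac{1}{217}\right) - \frac{7}{85} = \frac{240}{217} - \frac{7}{85} = \frac{18881}{18445} \approx 1.0236$)
$b{\left(L{\left(p \right)} \right)} + j = \left(-3\right) 6 + \frac{18881}{18445} = -18 + \frac{18881}{18445} = - \frac{313129}{18445}$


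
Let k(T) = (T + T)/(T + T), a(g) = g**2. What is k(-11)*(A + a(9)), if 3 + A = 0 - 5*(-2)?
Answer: 88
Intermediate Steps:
A = 7 (A = -3 + (0 - 5*(-2)) = -3 + (0 + 10) = -3 + 10 = 7)
k(T) = 1 (k(T) = (2*T)/((2*T)) = (2*T)*(1/(2*T)) = 1)
k(-11)*(A + a(9)) = 1*(7 + 9**2) = 1*(7 + 81) = 1*88 = 88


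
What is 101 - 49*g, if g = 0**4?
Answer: 101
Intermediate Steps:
g = 0
101 - 49*g = 101 - 49*0 = 101 + 0 = 101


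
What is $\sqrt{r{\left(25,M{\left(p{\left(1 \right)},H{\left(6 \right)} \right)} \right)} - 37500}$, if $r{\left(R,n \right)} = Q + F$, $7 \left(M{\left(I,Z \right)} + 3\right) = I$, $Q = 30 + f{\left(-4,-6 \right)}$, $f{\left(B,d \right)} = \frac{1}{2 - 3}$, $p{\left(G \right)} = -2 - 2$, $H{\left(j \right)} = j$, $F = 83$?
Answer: $2 i \sqrt{9347} \approx 193.36 i$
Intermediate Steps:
$p{\left(G \right)} = -4$ ($p{\left(G \right)} = -2 - 2 = -4$)
$f{\left(B,d \right)} = -1$ ($f{\left(B,d \right)} = \frac{1}{-1} = -1$)
$Q = 29$ ($Q = 30 - 1 = 29$)
$M{\left(I,Z \right)} = -3 + \frac{I}{7}$
$r{\left(R,n \right)} = 112$ ($r{\left(R,n \right)} = 29 + 83 = 112$)
$\sqrt{r{\left(25,M{\left(p{\left(1 \right)},H{\left(6 \right)} \right)} \right)} - 37500} = \sqrt{112 - 37500} = \sqrt{-37388} = 2 i \sqrt{9347}$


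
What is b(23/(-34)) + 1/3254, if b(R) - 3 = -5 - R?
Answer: -36599/27659 ≈ -1.3232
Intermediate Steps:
b(R) = -2 - R (b(R) = 3 + (-5 - R) = -2 - R)
b(23/(-34)) + 1/3254 = (-2 - 23/(-34)) + 1/3254 = (-2 - 23*(-1)/34) + 1/3254 = (-2 - 1*(-23/34)) + 1/3254 = (-2 + 23/34) + 1/3254 = -45/34 + 1/3254 = -36599/27659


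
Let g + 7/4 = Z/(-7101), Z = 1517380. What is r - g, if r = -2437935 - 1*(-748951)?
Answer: -47967782309/28404 ≈ -1.6888e+6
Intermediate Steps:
r = -1688984 (r = -2437935 + 748951 = -1688984)
g = -6119227/28404 (g = -7/4 + 1517380/(-7101) = -7/4 + 1517380*(-1/7101) = -7/4 - 1517380/7101 = -6119227/28404 ≈ -215.44)
r - g = -1688984 - 1*(-6119227/28404) = -1688984 + 6119227/28404 = -47967782309/28404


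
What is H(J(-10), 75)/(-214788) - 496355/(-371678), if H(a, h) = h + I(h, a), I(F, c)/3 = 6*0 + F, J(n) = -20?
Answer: 8874966195/6652664522 ≈ 1.3340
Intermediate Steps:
I(F, c) = 3*F (I(F, c) = 3*(6*0 + F) = 3*(0 + F) = 3*F)
H(a, h) = 4*h (H(a, h) = h + 3*h = 4*h)
H(J(-10), 75)/(-214788) - 496355/(-371678) = (4*75)/(-214788) - 496355/(-371678) = 300*(-1/214788) - 496355*(-1/371678) = -25/17899 + 496355/371678 = 8874966195/6652664522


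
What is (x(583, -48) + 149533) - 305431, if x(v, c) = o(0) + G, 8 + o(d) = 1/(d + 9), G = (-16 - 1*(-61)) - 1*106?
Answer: -1403702/9 ≈ -1.5597e+5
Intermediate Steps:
G = -61 (G = (-16 + 61) - 106 = 45 - 106 = -61)
o(d) = -8 + 1/(9 + d) (o(d) = -8 + 1/(d + 9) = -8 + 1/(9 + d))
x(v, c) = -620/9 (x(v, c) = (-71 - 8*0)/(9 + 0) - 61 = (-71 + 0)/9 - 61 = (⅑)*(-71) - 61 = -71/9 - 61 = -620/9)
(x(583, -48) + 149533) - 305431 = (-620/9 + 149533) - 305431 = 1345177/9 - 305431 = -1403702/9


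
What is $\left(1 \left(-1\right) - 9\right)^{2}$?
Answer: $100$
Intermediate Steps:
$\left(1 \left(-1\right) - 9\right)^{2} = \left(-1 - 9\right)^{2} = \left(-10\right)^{2} = 100$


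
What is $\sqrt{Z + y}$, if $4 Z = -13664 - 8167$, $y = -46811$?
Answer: $\frac{5 i \sqrt{8363}}{2} \approx 228.62 i$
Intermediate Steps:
$Z = - \frac{21831}{4}$ ($Z = \frac{-13664 - 8167}{4} = \frac{1}{4} \left(-21831\right) = - \frac{21831}{4} \approx -5457.8$)
$\sqrt{Z + y} = \sqrt{- \frac{21831}{4} - 46811} = \sqrt{- \frac{209075}{4}} = \frac{5 i \sqrt{8363}}{2}$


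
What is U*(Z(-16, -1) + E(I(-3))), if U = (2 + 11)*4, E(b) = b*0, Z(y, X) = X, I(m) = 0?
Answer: -52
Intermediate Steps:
E(b) = 0
U = 52 (U = 13*4 = 52)
U*(Z(-16, -1) + E(I(-3))) = 52*(-1 + 0) = 52*(-1) = -52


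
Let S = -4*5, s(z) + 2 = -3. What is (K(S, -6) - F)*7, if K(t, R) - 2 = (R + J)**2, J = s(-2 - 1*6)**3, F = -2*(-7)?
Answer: 120043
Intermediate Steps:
s(z) = -5 (s(z) = -2 - 3 = -5)
F = 14
S = -20
J = -125 (J = (-5)**3 = -125)
K(t, R) = 2 + (-125 + R)**2 (K(t, R) = 2 + (R - 125)**2 = 2 + (-125 + R)**2)
(K(S, -6) - F)*7 = ((2 + (-125 - 6)**2) - 1*14)*7 = ((2 + (-131)**2) - 14)*7 = ((2 + 17161) - 14)*7 = (17163 - 14)*7 = 17149*7 = 120043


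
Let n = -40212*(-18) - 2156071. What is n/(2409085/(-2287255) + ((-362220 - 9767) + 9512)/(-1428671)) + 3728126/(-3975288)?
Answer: 930262547672133697157377/519315150708639204 ≈ 1.7913e+6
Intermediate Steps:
n = -1432255 (n = 723816 - 2156071 = -1432255)
n/(2409085/(-2287255) + ((-362220 - 9767) + 9512)/(-1428671)) + 3728126/(-3975288) = -1432255/(2409085/(-2287255) + ((-362220 - 9767) + 9512)/(-1428671)) + 3728126/(-3975288) = -1432255/(2409085*(-1/2287255) + (-371987 + 9512)*(-1/1428671)) + 3728126*(-1/3975288) = -1432255/(-481817/457451 - 362475*(-1/1428671)) - 1864063/1987644 = -1432255/(-481817/457451 + 362475/1428671) - 1864063/1987644 = -1432255/(-522543423982/653546977621) - 1864063/1987644 = -1432255*(-653546977621/522543423982) - 1864063/1987644 = 936045926432565355/522543423982 - 1864063/1987644 = 930262547672133697157377/519315150708639204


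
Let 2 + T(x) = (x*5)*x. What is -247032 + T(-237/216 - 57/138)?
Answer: -677418956419/2742336 ≈ -2.4702e+5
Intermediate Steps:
T(x) = -2 + 5*x² (T(x) = -2 + (x*5)*x = -2 + (5*x)*x = -2 + 5*x²)
-247032 + T(-237/216 - 57/138) = -247032 + (-2 + 5*(-237/216 - 57/138)²) = -247032 + (-2 + 5*(-237*1/216 - 57*1/138)²) = -247032 + (-2 + 5*(-79/72 - 19/46)²) = -247032 + (-2 + 5*(-2501/1656)²) = -247032 + (-2 + 5*(6255001/2742336)) = -247032 + (-2 + 31275005/2742336) = -247032 + 25790333/2742336 = -677418956419/2742336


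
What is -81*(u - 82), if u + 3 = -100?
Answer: 14985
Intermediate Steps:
u = -103 (u = -3 - 100 = -103)
-81*(u - 82) = -81*(-103 - 82) = -81*(-185) = 14985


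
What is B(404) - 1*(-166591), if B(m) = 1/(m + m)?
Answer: 134605529/808 ≈ 1.6659e+5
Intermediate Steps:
B(m) = 1/(2*m)
B(404) - 1*(-166591) = (½)/404 - 1*(-166591) = (½)*(1/404) + 166591 = 1/808 + 166591 = 134605529/808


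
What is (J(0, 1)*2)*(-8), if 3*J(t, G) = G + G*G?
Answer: -32/3 ≈ -10.667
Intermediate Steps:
J(t, G) = G/3 + G**2/3 (J(t, G) = (G + G*G)/3 = (G + G**2)/3 = G/3 + G**2/3)
(J(0, 1)*2)*(-8) = (((1/3)*1*(1 + 1))*2)*(-8) = (((1/3)*1*2)*2)*(-8) = ((2/3)*2)*(-8) = (4/3)*(-8) = -32/3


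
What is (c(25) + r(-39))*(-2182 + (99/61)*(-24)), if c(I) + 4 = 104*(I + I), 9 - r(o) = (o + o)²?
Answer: 119085162/61 ≈ 1.9522e+6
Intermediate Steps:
r(o) = 9 - 4*o² (r(o) = 9 - (o + o)² = 9 - (2*o)² = 9 - 4*o²)
c(I) = -4 + 208*I (c(I) = -4 + 104*(I + I) = -4 + 104*(2*I) = -4 + 208*I)
(c(25) + r(-39))*(-2182 + (99/61)*(-24)) = ((-4 + 208*25) + (9 - 4*(-39)²))*(-2182 + (99/61)*(-24)) = ((-4 + 5200) + (9 - 4*1521))*(-2182 + (99*(1/61))*(-24)) = (5196 + (9 - 6084))*(-2182 + (99/61)*(-24)) = (5196 - 6075)*(-2182 - 2376/61) = -879*(-135478/61) = 119085162/61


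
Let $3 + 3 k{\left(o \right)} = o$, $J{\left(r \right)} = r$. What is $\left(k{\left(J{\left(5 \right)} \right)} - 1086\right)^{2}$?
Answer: $\frac{10601536}{9} \approx 1.1779 \cdot 10^{6}$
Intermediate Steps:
$k{\left(o \right)} = -1 + \frac{o}{3}$
$\left(k{\left(J{\left(5 \right)} \right)} - 1086\right)^{2} = \left(\left(-1 + \frac{1}{3} \cdot 5\right) - 1086\right)^{2} = \left(\left(-1 + \frac{5}{3}\right) - 1086\right)^{2} = \left(\frac{2}{3} - 1086\right)^{2} = \left(- \frac{3256}{3}\right)^{2} = \frac{10601536}{9}$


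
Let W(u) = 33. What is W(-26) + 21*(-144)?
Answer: -2991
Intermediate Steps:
W(-26) + 21*(-144) = 33 + 21*(-144) = 33 - 3024 = -2991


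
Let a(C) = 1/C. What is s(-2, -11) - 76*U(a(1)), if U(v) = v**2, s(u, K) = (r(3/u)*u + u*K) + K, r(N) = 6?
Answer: -77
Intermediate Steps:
s(u, K) = K + 6*u + K*u (s(u, K) = (6*u + u*K) + K = (6*u + K*u) + K = K + 6*u + K*u)
a(C) = 1/C
s(-2, -11) - 76*U(a(1)) = (-11 + 6*(-2) - 11*(-2)) - 76*(1/1)**2 = (-11 - 12 + 22) - 76*1**2 = -1 - 76*1 = -1 - 76 = -77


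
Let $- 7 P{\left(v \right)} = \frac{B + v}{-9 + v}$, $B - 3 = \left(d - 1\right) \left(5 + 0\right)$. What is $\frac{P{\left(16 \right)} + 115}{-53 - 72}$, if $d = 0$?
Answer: $- \frac{803}{875} \approx -0.91771$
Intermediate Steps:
$B = -2$ ($B = 3 + \left(0 - 1\right) \left(5 + 0\right) = 3 - 5 = -2$)
$P{\left(v \right)} = - \frac{-2 + v}{7 \left(-9 + v\right)}$ ($P{\left(v \right)} = - \frac{\left(-2 + v\right) \frac{1}{-9 + v}}{7} = - \frac{\frac{1}{-9 + v} \left(-2 + v\right)}{7} = - \frac{-2 + v}{7 \left(-9 + v\right)}$)
$\frac{P{\left(16 \right)} + 115}{-53 - 72} = \frac{\frac{2 - 16}{7 \left(-9 + 16\right)} + 115}{-53 - 72} = \frac{\frac{2 - 16}{7 \cdot 7} + 115}{-125} = \left(\frac{1}{7} \cdot \frac{1}{7} \left(-14\right) + 115\right) \left(- \frac{1}{125}\right) = \left(- \frac{2}{7} + 115\right) \left(- \frac{1}{125}\right) = \frac{803}{7} \left(- \frac{1}{125}\right) = - \frac{803}{875}$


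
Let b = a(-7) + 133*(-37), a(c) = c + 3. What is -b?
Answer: 4925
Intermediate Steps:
a(c) = 3 + c
b = -4925 (b = (3 - 7) + 133*(-37) = -4 - 4921 = -4925)
-b = -1*(-4925) = 4925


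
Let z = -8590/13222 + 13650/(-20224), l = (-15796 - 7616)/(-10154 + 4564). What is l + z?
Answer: 535050790567/186846957440 ≈ 2.8636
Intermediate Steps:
l = 11706/2795 (l = -23412/(-5590) = -23412*(-1/5590) = 11706/2795 ≈ 4.1882)
z = -88551115/66850432 (z = -8590*1/13222 + 13650*(-1/20224) = -4295/6611 - 6825/10112 = -88551115/66850432 ≈ -1.3246)
l + z = 11706/2795 - 88551115/66850432 = 535050790567/186846957440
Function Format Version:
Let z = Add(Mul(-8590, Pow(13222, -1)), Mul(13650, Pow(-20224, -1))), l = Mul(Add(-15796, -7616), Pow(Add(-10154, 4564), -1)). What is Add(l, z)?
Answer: Rational(535050790567, 186846957440) ≈ 2.8636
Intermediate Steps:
l = Rational(11706, 2795) (l = Mul(-23412, Pow(-5590, -1)) = Mul(-23412, Rational(-1, 5590)) = Rational(11706, 2795) ≈ 4.1882)
z = Rational(-88551115, 66850432) (z = Add(Mul(-8590, Rational(1, 13222)), Mul(13650, Rational(-1, 20224))) = Add(Rational(-4295, 6611), Rational(-6825, 10112)) = Rational(-88551115, 66850432) ≈ -1.3246)
Add(l, z) = Add(Rational(11706, 2795), Rational(-88551115, 66850432)) = Rational(535050790567, 186846957440)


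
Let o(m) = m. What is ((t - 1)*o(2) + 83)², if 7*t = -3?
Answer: 314721/49 ≈ 6422.9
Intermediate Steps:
t = -3/7 (t = (⅐)*(-3) = -3/7 ≈ -0.42857)
((t - 1)*o(2) + 83)² = ((-3/7 - 1)*2 + 83)² = (-10/7*2 + 83)² = (-20/7 + 83)² = (561/7)² = 314721/49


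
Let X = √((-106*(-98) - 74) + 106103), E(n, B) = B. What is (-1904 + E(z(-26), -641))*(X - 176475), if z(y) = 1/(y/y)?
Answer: 449128875 - 2545*√116417 ≈ 4.4826e+8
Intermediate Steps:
z(y) = 1 (z(y) = 1/1 = 1)
X = √116417 (X = √((10388 - 74) + 106103) = √(10314 + 106103) = √116417 ≈ 341.20)
(-1904 + E(z(-26), -641))*(X - 176475) = (-1904 - 641)*(√116417 - 176475) = -2545*(-176475 + √116417) = 449128875 - 2545*√116417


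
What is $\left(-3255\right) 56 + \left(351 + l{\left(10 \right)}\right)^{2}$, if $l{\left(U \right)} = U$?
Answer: $-51959$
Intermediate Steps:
$\left(-3255\right) 56 + \left(351 + l{\left(10 \right)}\right)^{2} = \left(-3255\right) 56 + \left(351 + 10\right)^{2} = -182280 + 361^{2} = -182280 + 130321 = -51959$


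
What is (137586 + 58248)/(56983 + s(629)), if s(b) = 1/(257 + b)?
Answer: 173508924/50486939 ≈ 3.4367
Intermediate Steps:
(137586 + 58248)/(56983 + s(629)) = (137586 + 58248)/(56983 + 1/(257 + 629)) = 195834/(56983 + 1/886) = 195834/(50486939/886) = 195834*(886/50486939) = 173508924/50486939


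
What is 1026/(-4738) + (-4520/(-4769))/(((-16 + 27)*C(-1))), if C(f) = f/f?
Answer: -16203587/124275371 ≈ -0.13038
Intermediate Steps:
C(f) = 1
1026/(-4738) + (-4520/(-4769))/(((-16 + 27)*C(-1))) = 1026/(-4738) + (-4520/(-4769))/(((-16 + 27)*1)) = 1026*(-1/4738) + (-4520*(-1)/4769)/((11*1)) = -513/2369 - 1*(-4520/4769)/11 = -513/2369 + (4520/4769)*(1/11) = -513/2369 + 4520/52459 = -16203587/124275371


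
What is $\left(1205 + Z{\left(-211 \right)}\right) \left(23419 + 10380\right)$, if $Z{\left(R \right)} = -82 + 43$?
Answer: $39409634$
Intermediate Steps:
$Z{\left(R \right)} = -39$
$\left(1205 + Z{\left(-211 \right)}\right) \left(23419 + 10380\right) = \left(1205 - 39\right) \left(23419 + 10380\right) = 1166 \cdot 33799 = 39409634$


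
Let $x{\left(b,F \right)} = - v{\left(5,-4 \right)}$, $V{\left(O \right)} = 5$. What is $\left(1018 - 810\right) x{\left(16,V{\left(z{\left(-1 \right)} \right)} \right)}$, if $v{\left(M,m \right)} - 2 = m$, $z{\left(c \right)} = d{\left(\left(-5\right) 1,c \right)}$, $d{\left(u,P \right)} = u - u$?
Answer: $416$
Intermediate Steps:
$d{\left(u,P \right)} = 0$
$z{\left(c \right)} = 0$
$v{\left(M,m \right)} = 2 + m$
$x{\left(b,F \right)} = 2$ ($x{\left(b,F \right)} = - (2 - 4) = \left(-1\right) \left(-2\right) = 2$)
$\left(1018 - 810\right) x{\left(16,V{\left(z{\left(-1 \right)} \right)} \right)} = \left(1018 - 810\right) 2 = 208 \cdot 2 = 416$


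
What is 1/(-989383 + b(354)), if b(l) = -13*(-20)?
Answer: -1/989123 ≈ -1.0110e-6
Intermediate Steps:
b(l) = 260
1/(-989383 + b(354)) = 1/(-989383 + 260) = 1/(-989123) = -1/989123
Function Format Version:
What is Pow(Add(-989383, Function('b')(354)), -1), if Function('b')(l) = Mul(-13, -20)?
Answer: Rational(-1, 989123) ≈ -1.0110e-6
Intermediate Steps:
Function('b')(l) = 260
Pow(Add(-989383, Function('b')(354)), -1) = Pow(Add(-989383, 260), -1) = Pow(-989123, -1) = Rational(-1, 989123)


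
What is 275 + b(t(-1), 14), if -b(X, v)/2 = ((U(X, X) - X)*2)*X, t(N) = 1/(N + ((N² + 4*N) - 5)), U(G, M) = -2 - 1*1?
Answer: 22171/81 ≈ 273.72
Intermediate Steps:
U(G, M) = -3 (U(G, M) = -2 - 1 = -3)
t(N) = 1/(-5 + N² + 5*N) (t(N) = 1/(N + (-5 + N² + 4*N)) = 1/(-5 + N² + 5*N))
b(X, v) = -2*X*(-6 - 2*X) (b(X, v) = -2*(-3 - X)*2*X = -2*(-6 - 2*X)*X = -2*X*(-6 - 2*X))
275 + b(t(-1), 14) = 275 + 4*(3 + 1/(-5 + (-1)² + 5*(-1)))/(-5 + (-1)² + 5*(-1)) = 275 + 4*(3 + 1/(-5 + 1 - 5))/(-5 + 1 - 5) = 275 + 4*(3 + 1/(-9))/(-9) = 275 + 4*(-⅑)*(3 - ⅑) = 275 + 4*(-⅑)*(26/9) = 275 - 104/81 = 22171/81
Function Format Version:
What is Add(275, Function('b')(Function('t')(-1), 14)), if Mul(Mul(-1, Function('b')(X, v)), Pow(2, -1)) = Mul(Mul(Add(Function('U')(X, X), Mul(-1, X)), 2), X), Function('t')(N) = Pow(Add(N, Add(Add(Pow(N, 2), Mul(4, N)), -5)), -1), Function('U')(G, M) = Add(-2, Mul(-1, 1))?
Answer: Rational(22171, 81) ≈ 273.72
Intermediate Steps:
Function('U')(G, M) = -3 (Function('U')(G, M) = Add(-2, -1) = -3)
Function('t')(N) = Pow(Add(-5, Pow(N, 2), Mul(5, N)), -1) (Function('t')(N) = Pow(Add(N, Add(-5, Pow(N, 2), Mul(4, N))), -1) = Pow(Add(-5, Pow(N, 2), Mul(5, N)), -1))
Function('b')(X, v) = Mul(-2, X, Add(-6, Mul(-2, X))) (Function('b')(X, v) = Mul(-2, Mul(Mul(Add(-3, Mul(-1, X)), 2), X)) = Mul(-2, Mul(Add(-6, Mul(-2, X)), X)) = Mul(-2, Mul(X, Add(-6, Mul(-2, X)))) = Mul(-2, X, Add(-6, Mul(-2, X))))
Add(275, Function('b')(Function('t')(-1), 14)) = Add(275, Mul(4, Pow(Add(-5, Pow(-1, 2), Mul(5, -1)), -1), Add(3, Pow(Add(-5, Pow(-1, 2), Mul(5, -1)), -1)))) = Add(275, Mul(4, Pow(Add(-5, 1, -5), -1), Add(3, Pow(Add(-5, 1, -5), -1)))) = Add(275, Mul(4, Pow(-9, -1), Add(3, Pow(-9, -1)))) = Add(275, Mul(4, Rational(-1, 9), Add(3, Rational(-1, 9)))) = Add(275, Mul(4, Rational(-1, 9), Rational(26, 9))) = Add(275, Rational(-104, 81)) = Rational(22171, 81)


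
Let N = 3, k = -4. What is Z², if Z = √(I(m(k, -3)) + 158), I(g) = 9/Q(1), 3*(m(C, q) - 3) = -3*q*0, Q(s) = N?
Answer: 161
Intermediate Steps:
Q(s) = 3
m(C, q) = 3 (m(C, q) = 3 + (-3*q*0)/3 = 3 + (⅓)*0 = 3 + 0 = 3)
I(g) = 3 (I(g) = 9/3 = 9*(⅓) = 3)
Z = √161 (Z = √(3 + 158) = √161 ≈ 12.689)
Z² = (√161)² = 161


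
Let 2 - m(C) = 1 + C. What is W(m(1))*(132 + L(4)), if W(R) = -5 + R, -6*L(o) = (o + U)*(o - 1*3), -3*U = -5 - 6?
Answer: -11765/18 ≈ -653.61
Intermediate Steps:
U = 11/3 (U = -(-5 - 6)/3 = -⅓*(-11) = 11/3 ≈ 3.6667)
m(C) = 1 - C (m(C) = 2 - (1 + C) = 2 + (-1 - C) = 1 - C)
L(o) = -(-3 + o)*(11/3 + o)/6 (L(o) = -(o + 11/3)*(o - 1*3)/6 = -(11/3 + o)*(o - 3)/6 = -(11/3 + o)*(-3 + o)/6 = -(-3 + o)*(11/3 + o)/6)
W(m(1))*(132 + L(4)) = (-5 + (1 - 1*1))*(132 + (11/6 - ⅙*4² - ⅑*4)) = (-5 + (1 - 1))*(132 + (11/6 - ⅙*16 - 4/9)) = (-5 + 0)*(132 + (11/6 - 8/3 - 4/9)) = -5*(132 - 23/18) = -5*2353/18 = -11765/18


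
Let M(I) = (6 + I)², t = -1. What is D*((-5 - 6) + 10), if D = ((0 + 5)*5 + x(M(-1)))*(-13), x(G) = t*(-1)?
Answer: 338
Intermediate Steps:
x(G) = 1 (x(G) = -1*(-1) = 1)
D = -338 (D = ((0 + 5)*5 + 1)*(-13) = (5*5 + 1)*(-13) = (25 + 1)*(-13) = 26*(-13) = -338)
D*((-5 - 6) + 10) = -338*((-5 - 6) + 10) = -338*(-11 + 10) = -338*(-1) = 338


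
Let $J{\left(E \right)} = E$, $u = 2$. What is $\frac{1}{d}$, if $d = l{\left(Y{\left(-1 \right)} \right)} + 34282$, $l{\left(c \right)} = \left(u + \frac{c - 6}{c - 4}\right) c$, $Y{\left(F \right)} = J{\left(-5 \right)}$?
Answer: $\frac{9}{308393} \approx 2.9184 \cdot 10^{-5}$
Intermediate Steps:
$Y{\left(F \right)} = -5$
$l{\left(c \right)} = c \left(2 + \frac{-6 + c}{-4 + c}\right)$ ($l{\left(c \right)} = \left(2 + \frac{c - 6}{c - 4}\right) c = \left(2 + \frac{-6 + c}{-4 + c}\right) c = c \left(2 + \frac{-6 + c}{-4 + c}\right)$)
$d = \frac{308393}{9}$ ($d = - \frac{5 \left(-14 + 3 \left(-5\right)\right)}{-4 - 5} + 34282 = - \frac{5 \left(-14 - 15\right)}{-9} + 34282 = \left(-5\right) \left(- \frac{1}{9}\right) \left(-29\right) + 34282 = - \frac{145}{9} + 34282 = \frac{308393}{9} \approx 34266.0$)
$\frac{1}{d} = \frac{1}{\frac{308393}{9}} = \frac{9}{308393}$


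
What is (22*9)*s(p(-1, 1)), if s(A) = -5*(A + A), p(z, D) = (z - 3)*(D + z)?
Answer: 0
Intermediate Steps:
p(z, D) = (-3 + z)*(D + z)
s(A) = -10*A
(22*9)*s(p(-1, 1)) = (22*9)*(-10*((-1)**2 - 3*1 - 3*(-1) + 1*(-1))) = 198*(-10*(1 - 3 + 3 - 1)) = 198*(-10*0) = 198*0 = 0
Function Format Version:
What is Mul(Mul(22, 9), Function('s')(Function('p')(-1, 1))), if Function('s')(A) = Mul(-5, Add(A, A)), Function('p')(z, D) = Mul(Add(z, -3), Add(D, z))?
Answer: 0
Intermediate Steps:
Function('p')(z, D) = Mul(Add(-3, z), Add(D, z))
Function('s')(A) = Mul(-10, A) (Function('s')(A) = Mul(-5, Mul(2, A)) = Mul(-10, A))
Mul(Mul(22, 9), Function('s')(Function('p')(-1, 1))) = Mul(Mul(22, 9), Mul(-10, Add(Pow(-1, 2), Mul(-3, 1), Mul(-3, -1), Mul(1, -1)))) = Mul(198, Mul(-10, Add(1, -3, 3, -1))) = Mul(198, Mul(-10, 0)) = Mul(198, 0) = 0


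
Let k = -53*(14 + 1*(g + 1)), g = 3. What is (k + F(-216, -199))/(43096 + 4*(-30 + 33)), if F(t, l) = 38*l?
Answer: -2129/10777 ≈ -0.19755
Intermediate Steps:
k = -954 (k = -53*(14 + 1*(3 + 1)) = -53*(14 + 1*4) = -53*(14 + 4) = -53*18 = -954)
(k + F(-216, -199))/(43096 + 4*(-30 + 33)) = (-954 + 38*(-199))/(43096 + 4*(-30 + 33)) = (-954 - 7562)/(43096 + 4*3) = -8516/(43096 + 12) = -8516/43108 = -8516*1/43108 = -2129/10777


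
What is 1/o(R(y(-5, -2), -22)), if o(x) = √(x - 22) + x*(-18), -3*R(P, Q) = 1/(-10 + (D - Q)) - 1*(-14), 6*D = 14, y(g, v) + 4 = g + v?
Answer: 42570/3607159 - 43*I*√444147/39678749 ≈ 0.011802 - 0.00072223*I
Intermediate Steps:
y(g, v) = -4 + g + v (y(g, v) = -4 + (g + v) = -4 + g + v)
D = 7/3 (D = (⅙)*14 = 7/3 ≈ 2.3333)
R(P, Q) = -14/3 - 1/(3*(-23/3 - Q)) (R(P, Q) = -(1/(-10 + (7/3 - Q)) - 1*(-14))/3 = -(1/(-23/3 - Q) + 14)/3 = -(14 + 1/(-23/3 - Q))/3 = -14/3 - 1/(3*(-23/3 - Q)))
o(x) = √(-22 + x) - 18*x
1/o(R(y(-5, -2), -22)) = 1/(√(-22 + (-319 - 42*(-22))/(3*(23 + 3*(-22)))) - 6*(-319 - 42*(-22))/(23 + 3*(-22))) = 1/(√(-22 + (-319 + 924)/(3*(23 - 66))) - 6*(-319 + 924)/(23 - 66)) = 1/(√(-22 + (⅓)*605/(-43)) - 6*605/(-43)) = 1/(√(-22 + (⅓)*(-1/43)*605) - 6*(-1)*605/43) = 1/(√(-22 - 605/129) - 18*(-605/129)) = 1/(√(-3443/129) + 3630/43) = 1/(I*√444147/129 + 3630/43) = 1/(3630/43 + I*√444147/129)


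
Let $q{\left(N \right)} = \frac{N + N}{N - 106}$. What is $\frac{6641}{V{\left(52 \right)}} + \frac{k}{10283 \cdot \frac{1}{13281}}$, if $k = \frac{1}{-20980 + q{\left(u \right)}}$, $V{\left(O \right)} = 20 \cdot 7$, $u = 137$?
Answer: $\frac{1057030785409}{22283466660} \approx 47.436$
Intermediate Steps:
$q{\left(N \right)} = \frac{2 N}{-106 + N}$
$V{\left(O \right)} = 140$
$k = - \frac{31}{650106}$ ($k = \frac{1}{-20980 + 2 \cdot 137 \frac{1}{-106 + 137}} = \frac{1}{-20980 + 2 \cdot 137 \cdot \frac{1}{31}} = \frac{1}{-20980 + \frac{274}{31}} = \frac{1}{- \frac{650106}{31}} = - \frac{31}{650106} \approx -4.7685 \cdot 10^{-5}$)
$\frac{6641}{V{\left(52 \right)}} + \frac{k}{10283 \cdot \frac{1}{13281}} = \frac{6641}{140} - \frac{31}{650106 \cdot \frac{10283}{13281}} = \frac{6641}{140} - \frac{137237}{2228346666} = \frac{1057030785409}{22283466660}$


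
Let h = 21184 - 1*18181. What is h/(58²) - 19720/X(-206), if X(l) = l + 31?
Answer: 13372721/117740 ≈ 113.58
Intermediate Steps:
X(l) = 31 + l
h = 3003 (h = 21184 - 18181 = 3003)
h/(58²) - 19720/X(-206) = 3003/(58²) - 19720/(31 - 206) = 3003/3364 - 19720/(-175) = 3003*(1/3364) - 19720*(-1/175) = 3003/3364 + 3944/35 = 13372721/117740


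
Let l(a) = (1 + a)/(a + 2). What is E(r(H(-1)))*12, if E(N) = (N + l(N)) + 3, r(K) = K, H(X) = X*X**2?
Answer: 24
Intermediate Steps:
H(X) = X**3
l(a) = (1 + a)/(2 + a)
E(N) = 3 + N + (1 + N)/(2 + N) (E(N) = (N + (1 + N)/(2 + N)) + 3 = 3 + N + (1 + N)/(2 + N))
E(r(H(-1)))*12 = ((7 + ((-1)**3)**2 + 6*(-1)**3)/(2 + (-1)**3))*12 = ((7 + (-1)**2 + 6*(-1))/(2 - 1))*12 = ((7 + 1 - 6)/1)*12 = (1*2)*12 = 2*12 = 24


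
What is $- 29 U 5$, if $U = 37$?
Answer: $-5365$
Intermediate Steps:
$- 29 U 5 = \left(-29\right) 37 \cdot 5 = \left(-1073\right) 5 = -5365$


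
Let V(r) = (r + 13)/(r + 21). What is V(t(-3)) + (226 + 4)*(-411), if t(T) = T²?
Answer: -1417939/15 ≈ -94529.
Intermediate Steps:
V(r) = (13 + r)/(21 + r)
V(t(-3)) + (226 + 4)*(-411) = (13 + (-3)²)/(21 + (-3)²) + (226 + 4)*(-411) = (13 + 9)/(21 + 9) + 230*(-411) = 22/30 - 94530 = (1/30)*22 - 94530 = 11/15 - 94530 = -1417939/15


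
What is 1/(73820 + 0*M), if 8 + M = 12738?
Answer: 1/73820 ≈ 1.3546e-5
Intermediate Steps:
M = 12730 (M = -8 + 12738 = 12730)
1/(73820 + 0*M) = 1/(73820 + 0*12730) = 1/(73820 + 0) = 1/73820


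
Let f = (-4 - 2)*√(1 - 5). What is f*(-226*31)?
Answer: 84072*I ≈ 84072.0*I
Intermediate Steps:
f = -12*I ≈ -12.0*I
f*(-226*31) = (-12*I)*(-226*31) = -12*I*(-7006) = 84072*I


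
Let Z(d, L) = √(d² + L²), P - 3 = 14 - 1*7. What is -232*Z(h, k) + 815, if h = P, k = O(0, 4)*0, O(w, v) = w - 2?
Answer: -1505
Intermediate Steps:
O(w, v) = -2 + w
k = 0 (k = (-2 + 0)*0 = -2*0 = 0)
P = 10 (P = 3 + (14 - 1*7) = 3 + (14 - 7) = 3 + 7 = 10)
h = 10
Z(d, L) = √(L² + d²)
-232*Z(h, k) + 815 = -232*√(0² + 10²) + 815 = -232*√(0 + 100) + 815 = -232*√100 + 815 = -232*10 + 815 = -2320 + 815 = -1505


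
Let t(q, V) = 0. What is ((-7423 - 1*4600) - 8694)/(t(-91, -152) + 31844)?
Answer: -20717/31844 ≈ -0.65058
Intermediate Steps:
((-7423 - 1*4600) - 8694)/(t(-91, -152) + 31844) = ((-7423 - 1*4600) - 8694)/(0 + 31844) = ((-7423 - 4600) - 8694)/31844 = (-12023 - 8694)*(1/31844) = -20717*1/31844 = -20717/31844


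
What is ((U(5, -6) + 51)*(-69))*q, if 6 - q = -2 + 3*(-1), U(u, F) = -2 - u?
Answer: -33396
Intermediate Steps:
q = 11 (q = 6 - (-2 + 3*(-1)) = 6 - (-2 - 3) = 6 - 1*(-5) = 6 + 5 = 11)
((U(5, -6) + 51)*(-69))*q = (((-2 - 1*5) + 51)*(-69))*11 = (((-2 - 5) + 51)*(-69))*11 = ((-7 + 51)*(-69))*11 = (44*(-69))*11 = -3036*11 = -33396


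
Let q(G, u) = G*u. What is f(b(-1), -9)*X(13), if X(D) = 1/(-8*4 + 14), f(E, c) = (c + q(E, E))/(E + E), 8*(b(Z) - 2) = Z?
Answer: 13/160 ≈ 0.081250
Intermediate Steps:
b(Z) = 2 + Z/8
f(E, c) = (c + E²)/(2*E) (f(E, c) = (c + E*E)/(E + E) = (c + E²)/((2*E)) = (c + E²)*(1/(2*E)) = (c + E²)/(2*E))
X(D) = -1/18 (X(D) = 1/(-32 + 14) = 1/(-18) = -1/18)
f(b(-1), -9)*X(13) = ((-9 + (2 + (⅛)*(-1))²)/(2*(2 + (⅛)*(-1))))*(-1/18) = ((-9 + (2 - ⅛)²)/(2*(2 - ⅛)))*(-1/18) = ((-9 + (15/8)²)/(2*(15/8)))*(-1/18) = ((½)*(8/15)*(-9 + 225/64))*(-1/18) = ((½)*(8/15)*(-351/64))*(-1/18) = -117/80*(-1/18) = 13/160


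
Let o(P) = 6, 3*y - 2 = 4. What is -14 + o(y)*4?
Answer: 10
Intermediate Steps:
y = 2 (y = ⅔ + (⅓)*4 = ⅔ + 4/3 = 2)
-14 + o(y)*4 = -14 + 6*4 = -14 + 24 = 10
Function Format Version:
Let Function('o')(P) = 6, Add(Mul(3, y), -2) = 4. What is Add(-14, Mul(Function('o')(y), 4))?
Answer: 10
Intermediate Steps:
y = 2 (y = Add(Rational(2, 3), Mul(Rational(1, 3), 4)) = Add(Rational(2, 3), Rational(4, 3)) = 2)
Add(-14, Mul(Function('o')(y), 4)) = Add(-14, Mul(6, 4)) = Add(-14, 24) = 10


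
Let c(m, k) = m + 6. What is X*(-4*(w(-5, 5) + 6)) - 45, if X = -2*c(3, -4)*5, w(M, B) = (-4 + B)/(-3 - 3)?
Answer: 2055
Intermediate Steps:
w(M, B) = ⅔ - B/6 (w(M, B) = (-4 + B)/(-6) = (-4 + B)*(-⅙) = ⅔ - B/6)
c(m, k) = 6 + m
X = -90 (X = -2*(6 + 3)*5 = -2*9*5 = -18*5 = -90)
X*(-4*(w(-5, 5) + 6)) - 45 = -(-360)*((⅔ - ⅙*5) + 6) - 45 = -(-360)*((⅔ - ⅚) + 6) - 45 = -(-360)*(-⅙ + 6) - 45 = -(-360)*35/6 - 45 = -90*(-70/3) - 45 = 2100 - 45 = 2055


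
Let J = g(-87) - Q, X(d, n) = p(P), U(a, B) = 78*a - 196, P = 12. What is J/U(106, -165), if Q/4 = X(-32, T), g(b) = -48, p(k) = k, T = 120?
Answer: -12/1009 ≈ -0.011893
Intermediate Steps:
U(a, B) = -196 + 78*a
X(d, n) = 12
Q = 48 (Q = 4*12 = 48)
J = -96 (J = -48 - 1*48 = -48 - 48 = -96)
J/U(106, -165) = -96/(-196 + 78*106) = -96/(-196 + 8268) = -96/8072 = -96*1/8072 = -12/1009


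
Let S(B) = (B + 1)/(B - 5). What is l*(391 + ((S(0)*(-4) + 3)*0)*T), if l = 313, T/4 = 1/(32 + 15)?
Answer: 122383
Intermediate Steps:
S(B) = (1 + B)/(-5 + B)
T = 4/47 (T = 4/(32 + 15) = 4/47 ≈ 0.085106)
l*(391 + ((S(0)*(-4) + 3)*0)*T) = 313*(391 + ((((1 + 0)/(-5 + 0))*(-4) + 3)*0)*(4/47)) = 313*(391 + (((1/(-5))*(-4) + 3)*0)*(4/47)) = 313*(391 + ((-⅕*1*(-4) + 3)*0)*(4/47)) = 313*(391 + ((-⅕*(-4) + 3)*0)*(4/47)) = 313*(391 + ((⅘ + 3)*0)*(4/47)) = 313*(391 + ((19/5)*0)*(4/47)) = 313*(391 + 0*(4/47)) = 313*(391 + 0) = 313*391 = 122383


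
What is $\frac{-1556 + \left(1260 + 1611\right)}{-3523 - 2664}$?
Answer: $- \frac{1315}{6187} \approx -0.21254$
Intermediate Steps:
$\frac{-1556 + \left(1260 + 1611\right)}{-3523 - 2664} = \frac{-1556 + 2871}{-6187} = 1315 \left(- \frac{1}{6187}\right) = - \frac{1315}{6187}$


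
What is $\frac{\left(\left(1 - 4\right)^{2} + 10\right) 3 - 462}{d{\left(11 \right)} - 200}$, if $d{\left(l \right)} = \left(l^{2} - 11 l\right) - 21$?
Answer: $\frac{405}{221} \approx 1.8326$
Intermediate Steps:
$d{\left(l \right)} = -21 + l^{2} - 11 l$
$\frac{\left(\left(1 - 4\right)^{2} + 10\right) 3 - 462}{d{\left(11 \right)} - 200} = \frac{\left(\left(1 - 4\right)^{2} + 10\right) 3 - 462}{\left(-21 + 11^{2} - 121\right) - 200} = \frac{\left(\left(-3\right)^{2} + 10\right) 3 - 462}{\left(-21 + 121 - 121\right) - 200} = \frac{\left(9 + 10\right) 3 - 462}{-21 - 200} = \frac{19 \cdot 3 - 462}{-221} = \left(57 - 462\right) \left(- \frac{1}{221}\right) = \left(-405\right) \left(- \frac{1}{221}\right) = \frac{405}{221}$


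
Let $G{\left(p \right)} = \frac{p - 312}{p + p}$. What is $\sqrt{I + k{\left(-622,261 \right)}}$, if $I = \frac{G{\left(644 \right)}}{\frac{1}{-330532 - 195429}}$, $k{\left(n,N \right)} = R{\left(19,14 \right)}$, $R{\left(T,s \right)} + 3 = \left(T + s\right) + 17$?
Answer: $\frac{i \sqrt{14051960538}}{322} \approx 368.14 i$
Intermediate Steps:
$R{\left(T,s \right)} = 14 + T + s$ ($R{\left(T,s \right)} = -3 + \left(\left(T + s\right) + 17\right) = -3 + \left(17 + T + s\right) = 14 + T + s$)
$k{\left(n,N \right)} = 47$ ($k{\left(n,N \right)} = 14 + 19 + 14 = 47$)
$G{\left(p \right)} = \frac{-312 + p}{2 p}$
$I = - \frac{43654763}{322}$ ($I = \frac{\frac{1}{2} \cdot \frac{1}{644} \left(-312 + 644\right)}{\frac{1}{-330532 - 195429}} = \frac{\frac{1}{2} \cdot \frac{1}{644} \cdot 332}{\frac{1}{-525961}} = \frac{83}{322 \left(- \frac{1}{525961}\right)} = \frac{83}{322} \left(-525961\right) = - \frac{43654763}{322} \approx -1.3557 \cdot 10^{5}$)
$\sqrt{I + k{\left(-622,261 \right)}} = \sqrt{- \frac{43654763}{322} + 47} = \sqrt{- \frac{43639629}{322}} = \frac{i \sqrt{14051960538}}{322}$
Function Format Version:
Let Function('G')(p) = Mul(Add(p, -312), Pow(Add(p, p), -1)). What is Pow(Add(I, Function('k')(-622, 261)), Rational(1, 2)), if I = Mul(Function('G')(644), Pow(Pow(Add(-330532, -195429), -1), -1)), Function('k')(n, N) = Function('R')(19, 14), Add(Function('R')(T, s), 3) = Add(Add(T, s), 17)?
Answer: Mul(Rational(1, 322), I, Pow(14051960538, Rational(1, 2))) ≈ Mul(368.14, I)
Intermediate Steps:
Function('R')(T, s) = Add(14, T, s) (Function('R')(T, s) = Add(-3, Add(Add(T, s), 17)) = Add(-3, Add(17, T, s)) = Add(14, T, s))
Function('k')(n, N) = 47 (Function('k')(n, N) = Add(14, 19, 14) = 47)
Function('G')(p) = Mul(Rational(1, 2), Pow(p, -1), Add(-312, p)) (Function('G')(p) = Mul(Add(-312, p), Pow(Mul(2, p), -1)) = Mul(Add(-312, p), Mul(Rational(1, 2), Pow(p, -1))) = Mul(Rational(1, 2), Pow(p, -1), Add(-312, p)))
I = Rational(-43654763, 322) (I = Mul(Mul(Rational(1, 2), Pow(644, -1), Add(-312, 644)), Pow(Pow(Add(-330532, -195429), -1), -1)) = Mul(Mul(Rational(1, 2), Rational(1, 644), 332), Pow(Pow(-525961, -1), -1)) = Mul(Rational(83, 322), Pow(Rational(-1, 525961), -1)) = Mul(Rational(83, 322), -525961) = Rational(-43654763, 322) ≈ -1.3557e+5)
Pow(Add(I, Function('k')(-622, 261)), Rational(1, 2)) = Pow(Add(Rational(-43654763, 322), 47), Rational(1, 2)) = Pow(Rational(-43639629, 322), Rational(1, 2)) = Mul(Rational(1, 322), I, Pow(14051960538, Rational(1, 2)))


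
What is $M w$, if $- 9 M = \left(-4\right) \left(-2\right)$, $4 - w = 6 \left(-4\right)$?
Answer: $- \frac{224}{9} \approx -24.889$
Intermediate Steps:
$w = 28$ ($w = 4 - 6 \left(-4\right) = 4 - -24 = 4 + 24 = 28$)
$M = - \frac{8}{9}$ ($M = - \frac{\left(-4\right) \left(-2\right)}{9} = \left(- \frac{1}{9}\right) 8 = - \frac{8}{9} \approx -0.88889$)
$M w = \left(- \frac{8}{9}\right) 28 = - \frac{224}{9}$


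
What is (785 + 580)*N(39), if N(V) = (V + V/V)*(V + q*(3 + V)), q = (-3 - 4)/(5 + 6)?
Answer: 7371000/11 ≈ 6.7009e+5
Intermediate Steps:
q = -7/11 ≈ -0.63636
N(V) = (1 + V)*(-21/11 + 4*V/11) (N(V) = (V + V/V)*(V - 7*(3 + V)/11) = (V + 1)*(V + (-21/11 - 7*V/11)) = (1 + V)*(-21/11 + 4*V/11))
(785 + 580)*N(39) = (785 + 580)*(-21/11 - 17/11*39 + (4/11)*39**2) = 1365*(-21/11 - 663/11 + (4/11)*1521) = 1365*(-21/11 - 663/11 + 6084/11) = 1365*(5400/11) = 7371000/11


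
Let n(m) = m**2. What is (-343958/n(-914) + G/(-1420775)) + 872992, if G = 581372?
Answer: 518080871883957019/593454875950 ≈ 8.7299e+5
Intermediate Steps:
(-343958/n(-914) + G/(-1420775)) + 872992 = (-343958/((-914)**2) + 581372/(-1420775)) + 872992 = (-343958/835396 + 581372*(-1/1420775)) + 872992 = (-343958*1/835396 - 581372/1420775) + 872992 = (-171979/417698 - 581372/1420775) + 872992 = -487181385381/593454875950 + 872992 = 518080871883957019/593454875950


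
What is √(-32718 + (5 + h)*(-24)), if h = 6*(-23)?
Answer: I*√29526 ≈ 171.83*I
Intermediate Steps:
h = -138
√(-32718 + (5 + h)*(-24)) = √(-32718 + (5 - 138)*(-24)) = √(-32718 - 133*(-24)) = √(-32718 + 3192) = √(-29526) = I*√29526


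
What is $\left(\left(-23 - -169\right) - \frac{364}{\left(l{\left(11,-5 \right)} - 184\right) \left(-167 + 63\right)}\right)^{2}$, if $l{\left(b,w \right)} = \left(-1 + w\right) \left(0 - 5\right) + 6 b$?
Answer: $\frac{659924721}{30976} \approx 21304.0$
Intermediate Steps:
$l{\left(b,w \right)} = 5 - 5 w + 6 b$ ($l{\left(b,w \right)} = \left(-1 + w\right) \left(-5\right) + 6 b = \left(5 - 5 w\right) + 6 b = 5 - 5 w + 6 b$)
$\left(\left(-23 - -169\right) - \frac{364}{\left(l{\left(11,-5 \right)} - 184\right) \left(-167 + 63\right)}\right)^{2} = \left(\left(-23 - -169\right) - \frac{364}{\left(\left(5 - -25 + 6 \cdot 11\right) - 184\right) \left(-167 + 63\right)}\right)^{2} = \left(\left(-23 + 169\right) - \frac{364}{\left(\left(5 + 25 + 66\right) - 184\right) \left(-104\right)}\right)^{2} = \left(146 - \frac{364}{\left(96 - 184\right) \left(-104\right)}\right)^{2} = \left(146 - \frac{364}{\left(-88\right) \left(-104\right)}\right)^{2} = \left(146 - \frac{364}{9152}\right)^{2} = \left(146 - \frac{7}{176}\right)^{2} = \left(\frac{25689}{176}\right)^{2} = \frac{659924721}{30976}$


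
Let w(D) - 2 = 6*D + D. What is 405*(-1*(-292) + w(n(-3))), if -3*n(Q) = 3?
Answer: 116235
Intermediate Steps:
n(Q) = -1 (n(Q) = -⅓*3 = -1)
w(D) = 2 + 7*D (w(D) = 2 + (6*D + D) = 2 + 7*D)
405*(-1*(-292) + w(n(-3))) = 405*(-1*(-292) + (2 + 7*(-1))) = 405*(292 + (2 - 7)) = 405*(292 - 5) = 405*287 = 116235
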